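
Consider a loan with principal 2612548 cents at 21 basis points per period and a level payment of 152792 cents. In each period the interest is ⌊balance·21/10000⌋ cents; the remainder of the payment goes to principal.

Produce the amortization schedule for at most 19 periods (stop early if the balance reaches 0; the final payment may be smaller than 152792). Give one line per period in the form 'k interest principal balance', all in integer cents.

1 5486 147306 2465242
2 5177 147615 2317627
3 4867 147925 2169702
4 4556 148236 2021466
5 4245 148547 1872919
6 3933 148859 1724060
7 3620 149172 1574888
8 3307 149485 1425403
9 2993 149799 1275604
10 2678 150114 1125490
11 2363 150429 975061
12 2047 150745 824316
13 1731 151061 673255
14 1413 151379 521876
15 1095 151697 370179
16 777 152015 218164
17 458 152334 65830
18 138 65830 0

1. interest=⌊2612548·21/10000⌋=5486; principal=152792-5486=147306; balance=2612548-147306=2465242
2. interest=⌊2465242·21/10000⌋=5177; principal=152792-5177=147615; balance=2465242-147615=2317627
3. interest=⌊2317627·21/10000⌋=4867; principal=152792-4867=147925; balance=2317627-147925=2169702
4. interest=⌊2169702·21/10000⌋=4556; principal=152792-4556=148236; balance=2169702-148236=2021466
5. interest=⌊2021466·21/10000⌋=4245; principal=152792-4245=148547; balance=2021466-148547=1872919
6. interest=⌊1872919·21/10000⌋=3933; principal=152792-3933=148859; balance=1872919-148859=1724060
7. interest=⌊1724060·21/10000⌋=3620; principal=152792-3620=149172; balance=1724060-149172=1574888
8. interest=⌊1574888·21/10000⌋=3307; principal=152792-3307=149485; balance=1574888-149485=1425403
9. interest=⌊1425403·21/10000⌋=2993; principal=152792-2993=149799; balance=1425403-149799=1275604
10. interest=⌊1275604·21/10000⌋=2678; principal=152792-2678=150114; balance=1275604-150114=1125490
11. interest=⌊1125490·21/10000⌋=2363; principal=152792-2363=150429; balance=1125490-150429=975061
12. interest=⌊975061·21/10000⌋=2047; principal=152792-2047=150745; balance=975061-150745=824316
13. interest=⌊824316·21/10000⌋=1731; principal=152792-1731=151061; balance=824316-151061=673255
14. interest=⌊673255·21/10000⌋=1413; principal=152792-1413=151379; balance=673255-151379=521876
15. interest=⌊521876·21/10000⌋=1095; principal=152792-1095=151697; balance=521876-151697=370179
16. interest=⌊370179·21/10000⌋=777; principal=152792-777=152015; balance=370179-152015=218164
17. interest=⌊218164·21/10000⌋=458; principal=152792-458=152334; balance=218164-152334=65830
18. interest=⌊65830·21/10000⌋=138; principal=min(152792-138,65830)=65830; balance=65830-65830=0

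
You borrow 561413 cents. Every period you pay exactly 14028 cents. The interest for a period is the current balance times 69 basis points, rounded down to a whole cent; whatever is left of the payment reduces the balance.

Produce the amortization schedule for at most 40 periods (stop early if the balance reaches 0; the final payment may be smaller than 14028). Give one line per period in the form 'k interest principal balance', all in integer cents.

1. interest=⌊561413·69/10000⌋=3873; principal=14028-3873=10155; balance=561413-10155=551258
2. interest=⌊551258·69/10000⌋=3803; principal=14028-3803=10225; balance=551258-10225=541033
3. interest=⌊541033·69/10000⌋=3733; principal=14028-3733=10295; balance=541033-10295=530738
4. interest=⌊530738·69/10000⌋=3662; principal=14028-3662=10366; balance=530738-10366=520372
5. interest=⌊520372·69/10000⌋=3590; principal=14028-3590=10438; balance=520372-10438=509934
6. interest=⌊509934·69/10000⌋=3518; principal=14028-3518=10510; balance=509934-10510=499424
7. interest=⌊499424·69/10000⌋=3446; principal=14028-3446=10582; balance=499424-10582=488842
8. interest=⌊488842·69/10000⌋=3373; principal=14028-3373=10655; balance=488842-10655=478187
9. interest=⌊478187·69/10000⌋=3299; principal=14028-3299=10729; balance=478187-10729=467458
10. interest=⌊467458·69/10000⌋=3225; principal=14028-3225=10803; balance=467458-10803=456655
11. interest=⌊456655·69/10000⌋=3150; principal=14028-3150=10878; balance=456655-10878=445777
12. interest=⌊445777·69/10000⌋=3075; principal=14028-3075=10953; balance=445777-10953=434824
13. interest=⌊434824·69/10000⌋=3000; principal=14028-3000=11028; balance=434824-11028=423796
14. interest=⌊423796·69/10000⌋=2924; principal=14028-2924=11104; balance=423796-11104=412692
15. interest=⌊412692·69/10000⌋=2847; principal=14028-2847=11181; balance=412692-11181=401511
16. interest=⌊401511·69/10000⌋=2770; principal=14028-2770=11258; balance=401511-11258=390253
17. interest=⌊390253·69/10000⌋=2692; principal=14028-2692=11336; balance=390253-11336=378917
18. interest=⌊378917·69/10000⌋=2614; principal=14028-2614=11414; balance=378917-11414=367503
19. interest=⌊367503·69/10000⌋=2535; principal=14028-2535=11493; balance=367503-11493=356010
20. interest=⌊356010·69/10000⌋=2456; principal=14028-2456=11572; balance=356010-11572=344438
21. interest=⌊344438·69/10000⌋=2376; principal=14028-2376=11652; balance=344438-11652=332786
22. interest=⌊332786·69/10000⌋=2296; principal=14028-2296=11732; balance=332786-11732=321054
23. interest=⌊321054·69/10000⌋=2215; principal=14028-2215=11813; balance=321054-11813=309241
24. interest=⌊309241·69/10000⌋=2133; principal=14028-2133=11895; balance=309241-11895=297346
25. interest=⌊297346·69/10000⌋=2051; principal=14028-2051=11977; balance=297346-11977=285369
26. interest=⌊285369·69/10000⌋=1969; principal=14028-1969=12059; balance=285369-12059=273310
27. interest=⌊273310·69/10000⌋=1885; principal=14028-1885=12143; balance=273310-12143=261167
28. interest=⌊261167·69/10000⌋=1802; principal=14028-1802=12226; balance=261167-12226=248941
29. interest=⌊248941·69/10000⌋=1717; principal=14028-1717=12311; balance=248941-12311=236630
30. interest=⌊236630·69/10000⌋=1632; principal=14028-1632=12396; balance=236630-12396=224234
31. interest=⌊224234·69/10000⌋=1547; principal=14028-1547=12481; balance=224234-12481=211753
32. interest=⌊211753·69/10000⌋=1461; principal=14028-1461=12567; balance=211753-12567=199186
33. interest=⌊199186·69/10000⌋=1374; principal=14028-1374=12654; balance=199186-12654=186532
34. interest=⌊186532·69/10000⌋=1287; principal=14028-1287=12741; balance=186532-12741=173791
35. interest=⌊173791·69/10000⌋=1199; principal=14028-1199=12829; balance=173791-12829=160962
36. interest=⌊160962·69/10000⌋=1110; principal=14028-1110=12918; balance=160962-12918=148044
37. interest=⌊148044·69/10000⌋=1021; principal=14028-1021=13007; balance=148044-13007=135037
38. interest=⌊135037·69/10000⌋=931; principal=14028-931=13097; balance=135037-13097=121940
39. interest=⌊121940·69/10000⌋=841; principal=14028-841=13187; balance=121940-13187=108753
40. interest=⌊108753·69/10000⌋=750; principal=14028-750=13278; balance=108753-13278=95475

1 3873 10155 551258
2 3803 10225 541033
3 3733 10295 530738
4 3662 10366 520372
5 3590 10438 509934
6 3518 10510 499424
7 3446 10582 488842
8 3373 10655 478187
9 3299 10729 467458
10 3225 10803 456655
11 3150 10878 445777
12 3075 10953 434824
13 3000 11028 423796
14 2924 11104 412692
15 2847 11181 401511
16 2770 11258 390253
17 2692 11336 378917
18 2614 11414 367503
19 2535 11493 356010
20 2456 11572 344438
21 2376 11652 332786
22 2296 11732 321054
23 2215 11813 309241
24 2133 11895 297346
25 2051 11977 285369
26 1969 12059 273310
27 1885 12143 261167
28 1802 12226 248941
29 1717 12311 236630
30 1632 12396 224234
31 1547 12481 211753
32 1461 12567 199186
33 1374 12654 186532
34 1287 12741 173791
35 1199 12829 160962
36 1110 12918 148044
37 1021 13007 135037
38 931 13097 121940
39 841 13187 108753
40 750 13278 95475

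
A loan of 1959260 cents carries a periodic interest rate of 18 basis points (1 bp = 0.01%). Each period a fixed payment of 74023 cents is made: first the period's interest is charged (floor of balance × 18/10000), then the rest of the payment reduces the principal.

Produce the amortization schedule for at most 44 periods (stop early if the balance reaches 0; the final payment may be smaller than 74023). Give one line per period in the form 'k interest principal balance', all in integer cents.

1 3526 70497 1888763
2 3399 70624 1818139
3 3272 70751 1747388
4 3145 70878 1676510
5 3017 71006 1605504
6 2889 71134 1534370
7 2761 71262 1463108
8 2633 71390 1391718
9 2505 71518 1320200
10 2376 71647 1248553
11 2247 71776 1176777
12 2118 71905 1104872
13 1988 72035 1032837
14 1859 72164 960673
15 1729 72294 888379
16 1599 72424 815955
17 1468 72555 743400
18 1338 72685 670715
19 1207 72816 597899
20 1076 72947 524952
21 944 73079 451873
22 813 73210 378663
23 681 73342 305321
24 549 73474 231847
25 417 73606 158241
26 284 73739 84502
27 152 73871 10631
28 19 10631 0

1. interest=⌊1959260·18/10000⌋=3526; principal=74023-3526=70497; balance=1959260-70497=1888763
2. interest=⌊1888763·18/10000⌋=3399; principal=74023-3399=70624; balance=1888763-70624=1818139
3. interest=⌊1818139·18/10000⌋=3272; principal=74023-3272=70751; balance=1818139-70751=1747388
4. interest=⌊1747388·18/10000⌋=3145; principal=74023-3145=70878; balance=1747388-70878=1676510
5. interest=⌊1676510·18/10000⌋=3017; principal=74023-3017=71006; balance=1676510-71006=1605504
6. interest=⌊1605504·18/10000⌋=2889; principal=74023-2889=71134; balance=1605504-71134=1534370
7. interest=⌊1534370·18/10000⌋=2761; principal=74023-2761=71262; balance=1534370-71262=1463108
8. interest=⌊1463108·18/10000⌋=2633; principal=74023-2633=71390; balance=1463108-71390=1391718
9. interest=⌊1391718·18/10000⌋=2505; principal=74023-2505=71518; balance=1391718-71518=1320200
10. interest=⌊1320200·18/10000⌋=2376; principal=74023-2376=71647; balance=1320200-71647=1248553
11. interest=⌊1248553·18/10000⌋=2247; principal=74023-2247=71776; balance=1248553-71776=1176777
12. interest=⌊1176777·18/10000⌋=2118; principal=74023-2118=71905; balance=1176777-71905=1104872
13. interest=⌊1104872·18/10000⌋=1988; principal=74023-1988=72035; balance=1104872-72035=1032837
14. interest=⌊1032837·18/10000⌋=1859; principal=74023-1859=72164; balance=1032837-72164=960673
15. interest=⌊960673·18/10000⌋=1729; principal=74023-1729=72294; balance=960673-72294=888379
16. interest=⌊888379·18/10000⌋=1599; principal=74023-1599=72424; balance=888379-72424=815955
17. interest=⌊815955·18/10000⌋=1468; principal=74023-1468=72555; balance=815955-72555=743400
18. interest=⌊743400·18/10000⌋=1338; principal=74023-1338=72685; balance=743400-72685=670715
19. interest=⌊670715·18/10000⌋=1207; principal=74023-1207=72816; balance=670715-72816=597899
20. interest=⌊597899·18/10000⌋=1076; principal=74023-1076=72947; balance=597899-72947=524952
21. interest=⌊524952·18/10000⌋=944; principal=74023-944=73079; balance=524952-73079=451873
22. interest=⌊451873·18/10000⌋=813; principal=74023-813=73210; balance=451873-73210=378663
23. interest=⌊378663·18/10000⌋=681; principal=74023-681=73342; balance=378663-73342=305321
24. interest=⌊305321·18/10000⌋=549; principal=74023-549=73474; balance=305321-73474=231847
25. interest=⌊231847·18/10000⌋=417; principal=74023-417=73606; balance=231847-73606=158241
26. interest=⌊158241·18/10000⌋=284; principal=74023-284=73739; balance=158241-73739=84502
27. interest=⌊84502·18/10000⌋=152; principal=74023-152=73871; balance=84502-73871=10631
28. interest=⌊10631·18/10000⌋=19; principal=min(74023-19,10631)=10631; balance=10631-10631=0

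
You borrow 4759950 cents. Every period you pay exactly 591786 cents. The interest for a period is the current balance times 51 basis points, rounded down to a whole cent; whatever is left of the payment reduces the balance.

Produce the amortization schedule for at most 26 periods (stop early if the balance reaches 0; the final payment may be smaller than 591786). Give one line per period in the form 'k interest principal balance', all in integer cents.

1. interest=⌊4759950·51/10000⌋=24275; principal=591786-24275=567511; balance=4759950-567511=4192439
2. interest=⌊4192439·51/10000⌋=21381; principal=591786-21381=570405; balance=4192439-570405=3622034
3. interest=⌊3622034·51/10000⌋=18472; principal=591786-18472=573314; balance=3622034-573314=3048720
4. interest=⌊3048720·51/10000⌋=15548; principal=591786-15548=576238; balance=3048720-576238=2472482
5. interest=⌊2472482·51/10000⌋=12609; principal=591786-12609=579177; balance=2472482-579177=1893305
6. interest=⌊1893305·51/10000⌋=9655; principal=591786-9655=582131; balance=1893305-582131=1311174
7. interest=⌊1311174·51/10000⌋=6686; principal=591786-6686=585100; balance=1311174-585100=726074
8. interest=⌊726074·51/10000⌋=3702; principal=591786-3702=588084; balance=726074-588084=137990
9. interest=⌊137990·51/10000⌋=703; principal=min(591786-703,137990)=137990; balance=137990-137990=0

1 24275 567511 4192439
2 21381 570405 3622034
3 18472 573314 3048720
4 15548 576238 2472482
5 12609 579177 1893305
6 9655 582131 1311174
7 6686 585100 726074
8 3702 588084 137990
9 703 137990 0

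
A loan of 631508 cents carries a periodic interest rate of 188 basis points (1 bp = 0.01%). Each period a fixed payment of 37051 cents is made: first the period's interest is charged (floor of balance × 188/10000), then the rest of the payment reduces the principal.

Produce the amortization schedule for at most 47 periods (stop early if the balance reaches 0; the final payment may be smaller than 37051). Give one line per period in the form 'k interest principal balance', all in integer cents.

1. interest=⌊631508·188/10000⌋=11872; principal=37051-11872=25179; balance=631508-25179=606329
2. interest=⌊606329·188/10000⌋=11398; principal=37051-11398=25653; balance=606329-25653=580676
3. interest=⌊580676·188/10000⌋=10916; principal=37051-10916=26135; balance=580676-26135=554541
4. interest=⌊554541·188/10000⌋=10425; principal=37051-10425=26626; balance=554541-26626=527915
5. interest=⌊527915·188/10000⌋=9924; principal=37051-9924=27127; balance=527915-27127=500788
6. interest=⌊500788·188/10000⌋=9414; principal=37051-9414=27637; balance=500788-27637=473151
7. interest=⌊473151·188/10000⌋=8895; principal=37051-8895=28156; balance=473151-28156=444995
8. interest=⌊444995·188/10000⌋=8365; principal=37051-8365=28686; balance=444995-28686=416309
9. interest=⌊416309·188/10000⌋=7826; principal=37051-7826=29225; balance=416309-29225=387084
10. interest=⌊387084·188/10000⌋=7277; principal=37051-7277=29774; balance=387084-29774=357310
11. interest=⌊357310·188/10000⌋=6717; principal=37051-6717=30334; balance=357310-30334=326976
12. interest=⌊326976·188/10000⌋=6147; principal=37051-6147=30904; balance=326976-30904=296072
13. interest=⌊296072·188/10000⌋=5566; principal=37051-5566=31485; balance=296072-31485=264587
14. interest=⌊264587·188/10000⌋=4974; principal=37051-4974=32077; balance=264587-32077=232510
15. interest=⌊232510·188/10000⌋=4371; principal=37051-4371=32680; balance=232510-32680=199830
16. interest=⌊199830·188/10000⌋=3756; principal=37051-3756=33295; balance=199830-33295=166535
17. interest=⌊166535·188/10000⌋=3130; principal=37051-3130=33921; balance=166535-33921=132614
18. interest=⌊132614·188/10000⌋=2493; principal=37051-2493=34558; balance=132614-34558=98056
19. interest=⌊98056·188/10000⌋=1843; principal=37051-1843=35208; balance=98056-35208=62848
20. interest=⌊62848·188/10000⌋=1181; principal=37051-1181=35870; balance=62848-35870=26978
21. interest=⌊26978·188/10000⌋=507; principal=min(37051-507,26978)=26978; balance=26978-26978=0

1 11872 25179 606329
2 11398 25653 580676
3 10916 26135 554541
4 10425 26626 527915
5 9924 27127 500788
6 9414 27637 473151
7 8895 28156 444995
8 8365 28686 416309
9 7826 29225 387084
10 7277 29774 357310
11 6717 30334 326976
12 6147 30904 296072
13 5566 31485 264587
14 4974 32077 232510
15 4371 32680 199830
16 3756 33295 166535
17 3130 33921 132614
18 2493 34558 98056
19 1843 35208 62848
20 1181 35870 26978
21 507 26978 0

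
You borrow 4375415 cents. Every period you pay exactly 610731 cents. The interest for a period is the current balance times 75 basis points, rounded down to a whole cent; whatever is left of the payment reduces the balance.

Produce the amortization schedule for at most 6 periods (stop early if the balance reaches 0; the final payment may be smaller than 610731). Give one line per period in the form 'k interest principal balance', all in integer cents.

1 32815 577916 3797499
2 28481 582250 3215249
3 24114 586617 2628632
4 19714 591017 2037615
5 15282 595449 1442166
6 10816 599915 842251

1. interest=⌊4375415·75/10000⌋=32815; principal=610731-32815=577916; balance=4375415-577916=3797499
2. interest=⌊3797499·75/10000⌋=28481; principal=610731-28481=582250; balance=3797499-582250=3215249
3. interest=⌊3215249·75/10000⌋=24114; principal=610731-24114=586617; balance=3215249-586617=2628632
4. interest=⌊2628632·75/10000⌋=19714; principal=610731-19714=591017; balance=2628632-591017=2037615
5. interest=⌊2037615·75/10000⌋=15282; principal=610731-15282=595449; balance=2037615-595449=1442166
6. interest=⌊1442166·75/10000⌋=10816; principal=610731-10816=599915; balance=1442166-599915=842251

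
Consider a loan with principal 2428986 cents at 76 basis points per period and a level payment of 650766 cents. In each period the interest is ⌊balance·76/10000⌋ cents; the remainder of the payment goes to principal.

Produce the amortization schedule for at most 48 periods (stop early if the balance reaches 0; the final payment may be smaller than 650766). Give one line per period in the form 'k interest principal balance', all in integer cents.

1. interest=⌊2428986·76/10000⌋=18460; principal=650766-18460=632306; balance=2428986-632306=1796680
2. interest=⌊1796680·76/10000⌋=13654; principal=650766-13654=637112; balance=1796680-637112=1159568
3. interest=⌊1159568·76/10000⌋=8812; principal=650766-8812=641954; balance=1159568-641954=517614
4. interest=⌊517614·76/10000⌋=3933; principal=min(650766-3933,517614)=517614; balance=517614-517614=0

1 18460 632306 1796680
2 13654 637112 1159568
3 8812 641954 517614
4 3933 517614 0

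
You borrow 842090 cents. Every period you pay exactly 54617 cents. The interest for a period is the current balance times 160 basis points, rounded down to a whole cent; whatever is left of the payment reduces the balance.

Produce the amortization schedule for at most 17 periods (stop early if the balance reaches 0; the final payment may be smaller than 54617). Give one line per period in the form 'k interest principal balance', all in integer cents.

1 13473 41144 800946
2 12815 41802 759144
3 12146 42471 716673
4 11466 43151 673522
5 10776 43841 629681
6 10074 44543 585138
7 9362 45255 539883
8 8638 45979 493904
9 7902 46715 447189
10 7155 47462 399727
11 6395 48222 351505
12 5624 48993 302512
13 4840 49777 252735
14 4043 50574 202161
15 3234 51383 150778
16 2412 52205 98573
17 1577 53040 45533

1. interest=⌊842090·160/10000⌋=13473; principal=54617-13473=41144; balance=842090-41144=800946
2. interest=⌊800946·160/10000⌋=12815; principal=54617-12815=41802; balance=800946-41802=759144
3. interest=⌊759144·160/10000⌋=12146; principal=54617-12146=42471; balance=759144-42471=716673
4. interest=⌊716673·160/10000⌋=11466; principal=54617-11466=43151; balance=716673-43151=673522
5. interest=⌊673522·160/10000⌋=10776; principal=54617-10776=43841; balance=673522-43841=629681
6. interest=⌊629681·160/10000⌋=10074; principal=54617-10074=44543; balance=629681-44543=585138
7. interest=⌊585138·160/10000⌋=9362; principal=54617-9362=45255; balance=585138-45255=539883
8. interest=⌊539883·160/10000⌋=8638; principal=54617-8638=45979; balance=539883-45979=493904
9. interest=⌊493904·160/10000⌋=7902; principal=54617-7902=46715; balance=493904-46715=447189
10. interest=⌊447189·160/10000⌋=7155; principal=54617-7155=47462; balance=447189-47462=399727
11. interest=⌊399727·160/10000⌋=6395; principal=54617-6395=48222; balance=399727-48222=351505
12. interest=⌊351505·160/10000⌋=5624; principal=54617-5624=48993; balance=351505-48993=302512
13. interest=⌊302512·160/10000⌋=4840; principal=54617-4840=49777; balance=302512-49777=252735
14. interest=⌊252735·160/10000⌋=4043; principal=54617-4043=50574; balance=252735-50574=202161
15. interest=⌊202161·160/10000⌋=3234; principal=54617-3234=51383; balance=202161-51383=150778
16. interest=⌊150778·160/10000⌋=2412; principal=54617-2412=52205; balance=150778-52205=98573
17. interest=⌊98573·160/10000⌋=1577; principal=54617-1577=53040; balance=98573-53040=45533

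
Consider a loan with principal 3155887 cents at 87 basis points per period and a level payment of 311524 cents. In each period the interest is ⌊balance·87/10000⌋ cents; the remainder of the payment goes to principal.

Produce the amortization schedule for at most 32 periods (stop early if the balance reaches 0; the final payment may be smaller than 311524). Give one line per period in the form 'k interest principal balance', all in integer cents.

1 27456 284068 2871819
2 24984 286540 2585279
3 22491 289033 2296246
4 19977 291547 2004699
5 17440 294084 1710615
6 14882 296642 1413973
7 12301 299223 1114750
8 9698 301826 812924
9 7072 304452 508472
10 4423 307101 201371
11 1751 201371 0

1. interest=⌊3155887·87/10000⌋=27456; principal=311524-27456=284068; balance=3155887-284068=2871819
2. interest=⌊2871819·87/10000⌋=24984; principal=311524-24984=286540; balance=2871819-286540=2585279
3. interest=⌊2585279·87/10000⌋=22491; principal=311524-22491=289033; balance=2585279-289033=2296246
4. interest=⌊2296246·87/10000⌋=19977; principal=311524-19977=291547; balance=2296246-291547=2004699
5. interest=⌊2004699·87/10000⌋=17440; principal=311524-17440=294084; balance=2004699-294084=1710615
6. interest=⌊1710615·87/10000⌋=14882; principal=311524-14882=296642; balance=1710615-296642=1413973
7. interest=⌊1413973·87/10000⌋=12301; principal=311524-12301=299223; balance=1413973-299223=1114750
8. interest=⌊1114750·87/10000⌋=9698; principal=311524-9698=301826; balance=1114750-301826=812924
9. interest=⌊812924·87/10000⌋=7072; principal=311524-7072=304452; balance=812924-304452=508472
10. interest=⌊508472·87/10000⌋=4423; principal=311524-4423=307101; balance=508472-307101=201371
11. interest=⌊201371·87/10000⌋=1751; principal=min(311524-1751,201371)=201371; balance=201371-201371=0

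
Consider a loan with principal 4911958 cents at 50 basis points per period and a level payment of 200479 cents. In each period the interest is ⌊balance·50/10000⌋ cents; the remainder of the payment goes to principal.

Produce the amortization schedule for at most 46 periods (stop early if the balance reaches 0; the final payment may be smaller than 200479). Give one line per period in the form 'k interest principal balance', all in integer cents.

1 24559 175920 4736038
2 23680 176799 4559239
3 22796 177683 4381556
4 21907 178572 4202984
5 21014 179465 4023519
6 20117 180362 3843157
7 19215 181264 3661893
8 18309 182170 3479723
9 17398 183081 3296642
10 16483 183996 3112646
11 15563 184916 2927730
12 14638 185841 2741889
13 13709 186770 2555119
14 12775 187704 2367415
15 11837 188642 2178773
16 10893 189586 1989187
17 9945 190534 1798653
18 8993 191486 1607167
19 8035 192444 1414723
20 7073 193406 1221317
21 6106 194373 1026944
22 5134 195345 831599
23 4157 196322 635277
24 3176 197303 437974
25 2189 198290 239684
26 1198 199281 40403
27 202 40403 0

1. interest=⌊4911958·50/10000⌋=24559; principal=200479-24559=175920; balance=4911958-175920=4736038
2. interest=⌊4736038·50/10000⌋=23680; principal=200479-23680=176799; balance=4736038-176799=4559239
3. interest=⌊4559239·50/10000⌋=22796; principal=200479-22796=177683; balance=4559239-177683=4381556
4. interest=⌊4381556·50/10000⌋=21907; principal=200479-21907=178572; balance=4381556-178572=4202984
5. interest=⌊4202984·50/10000⌋=21014; principal=200479-21014=179465; balance=4202984-179465=4023519
6. interest=⌊4023519·50/10000⌋=20117; principal=200479-20117=180362; balance=4023519-180362=3843157
7. interest=⌊3843157·50/10000⌋=19215; principal=200479-19215=181264; balance=3843157-181264=3661893
8. interest=⌊3661893·50/10000⌋=18309; principal=200479-18309=182170; balance=3661893-182170=3479723
9. interest=⌊3479723·50/10000⌋=17398; principal=200479-17398=183081; balance=3479723-183081=3296642
10. interest=⌊3296642·50/10000⌋=16483; principal=200479-16483=183996; balance=3296642-183996=3112646
11. interest=⌊3112646·50/10000⌋=15563; principal=200479-15563=184916; balance=3112646-184916=2927730
12. interest=⌊2927730·50/10000⌋=14638; principal=200479-14638=185841; balance=2927730-185841=2741889
13. interest=⌊2741889·50/10000⌋=13709; principal=200479-13709=186770; balance=2741889-186770=2555119
14. interest=⌊2555119·50/10000⌋=12775; principal=200479-12775=187704; balance=2555119-187704=2367415
15. interest=⌊2367415·50/10000⌋=11837; principal=200479-11837=188642; balance=2367415-188642=2178773
16. interest=⌊2178773·50/10000⌋=10893; principal=200479-10893=189586; balance=2178773-189586=1989187
17. interest=⌊1989187·50/10000⌋=9945; principal=200479-9945=190534; balance=1989187-190534=1798653
18. interest=⌊1798653·50/10000⌋=8993; principal=200479-8993=191486; balance=1798653-191486=1607167
19. interest=⌊1607167·50/10000⌋=8035; principal=200479-8035=192444; balance=1607167-192444=1414723
20. interest=⌊1414723·50/10000⌋=7073; principal=200479-7073=193406; balance=1414723-193406=1221317
21. interest=⌊1221317·50/10000⌋=6106; principal=200479-6106=194373; balance=1221317-194373=1026944
22. interest=⌊1026944·50/10000⌋=5134; principal=200479-5134=195345; balance=1026944-195345=831599
23. interest=⌊831599·50/10000⌋=4157; principal=200479-4157=196322; balance=831599-196322=635277
24. interest=⌊635277·50/10000⌋=3176; principal=200479-3176=197303; balance=635277-197303=437974
25. interest=⌊437974·50/10000⌋=2189; principal=200479-2189=198290; balance=437974-198290=239684
26. interest=⌊239684·50/10000⌋=1198; principal=200479-1198=199281; balance=239684-199281=40403
27. interest=⌊40403·50/10000⌋=202; principal=min(200479-202,40403)=40403; balance=40403-40403=0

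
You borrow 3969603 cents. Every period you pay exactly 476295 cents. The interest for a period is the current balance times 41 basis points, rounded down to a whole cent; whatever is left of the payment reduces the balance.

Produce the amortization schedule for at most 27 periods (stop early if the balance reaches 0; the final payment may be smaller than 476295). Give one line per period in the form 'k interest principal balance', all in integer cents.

1 16275 460020 3509583
2 14389 461906 3047677
3 12495 463800 2583877
4 10593 465702 2118175
5 8684 467611 1650564
6 6767 469528 1181036
7 4842 471453 709583
8 2909 473386 236197
9 968 236197 0

1. interest=⌊3969603·41/10000⌋=16275; principal=476295-16275=460020; balance=3969603-460020=3509583
2. interest=⌊3509583·41/10000⌋=14389; principal=476295-14389=461906; balance=3509583-461906=3047677
3. interest=⌊3047677·41/10000⌋=12495; principal=476295-12495=463800; balance=3047677-463800=2583877
4. interest=⌊2583877·41/10000⌋=10593; principal=476295-10593=465702; balance=2583877-465702=2118175
5. interest=⌊2118175·41/10000⌋=8684; principal=476295-8684=467611; balance=2118175-467611=1650564
6. interest=⌊1650564·41/10000⌋=6767; principal=476295-6767=469528; balance=1650564-469528=1181036
7. interest=⌊1181036·41/10000⌋=4842; principal=476295-4842=471453; balance=1181036-471453=709583
8. interest=⌊709583·41/10000⌋=2909; principal=476295-2909=473386; balance=709583-473386=236197
9. interest=⌊236197·41/10000⌋=968; principal=min(476295-968,236197)=236197; balance=236197-236197=0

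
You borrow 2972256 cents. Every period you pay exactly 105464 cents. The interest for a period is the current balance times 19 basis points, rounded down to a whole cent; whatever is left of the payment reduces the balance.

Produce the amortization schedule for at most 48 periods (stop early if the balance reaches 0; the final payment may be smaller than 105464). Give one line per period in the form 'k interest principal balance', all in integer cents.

1. interest=⌊2972256·19/10000⌋=5647; principal=105464-5647=99817; balance=2972256-99817=2872439
2. interest=⌊2872439·19/10000⌋=5457; principal=105464-5457=100007; balance=2872439-100007=2772432
3. interest=⌊2772432·19/10000⌋=5267; principal=105464-5267=100197; balance=2772432-100197=2672235
4. interest=⌊2672235·19/10000⌋=5077; principal=105464-5077=100387; balance=2672235-100387=2571848
5. interest=⌊2571848·19/10000⌋=4886; principal=105464-4886=100578; balance=2571848-100578=2471270
6. interest=⌊2471270·19/10000⌋=4695; principal=105464-4695=100769; balance=2471270-100769=2370501
7. interest=⌊2370501·19/10000⌋=4503; principal=105464-4503=100961; balance=2370501-100961=2269540
8. interest=⌊2269540·19/10000⌋=4312; principal=105464-4312=101152; balance=2269540-101152=2168388
9. interest=⌊2168388·19/10000⌋=4119; principal=105464-4119=101345; balance=2168388-101345=2067043
10. interest=⌊2067043·19/10000⌋=3927; principal=105464-3927=101537; balance=2067043-101537=1965506
11. interest=⌊1965506·19/10000⌋=3734; principal=105464-3734=101730; balance=1965506-101730=1863776
12. interest=⌊1863776·19/10000⌋=3541; principal=105464-3541=101923; balance=1863776-101923=1761853
13. interest=⌊1761853·19/10000⌋=3347; principal=105464-3347=102117; balance=1761853-102117=1659736
14. interest=⌊1659736·19/10000⌋=3153; principal=105464-3153=102311; balance=1659736-102311=1557425
15. interest=⌊1557425·19/10000⌋=2959; principal=105464-2959=102505; balance=1557425-102505=1454920
16. interest=⌊1454920·19/10000⌋=2764; principal=105464-2764=102700; balance=1454920-102700=1352220
17. interest=⌊1352220·19/10000⌋=2569; principal=105464-2569=102895; balance=1352220-102895=1249325
18. interest=⌊1249325·19/10000⌋=2373; principal=105464-2373=103091; balance=1249325-103091=1146234
19. interest=⌊1146234·19/10000⌋=2177; principal=105464-2177=103287; balance=1146234-103287=1042947
20. interest=⌊1042947·19/10000⌋=1981; principal=105464-1981=103483; balance=1042947-103483=939464
21. interest=⌊939464·19/10000⌋=1784; principal=105464-1784=103680; balance=939464-103680=835784
22. interest=⌊835784·19/10000⌋=1587; principal=105464-1587=103877; balance=835784-103877=731907
23. interest=⌊731907·19/10000⌋=1390; principal=105464-1390=104074; balance=731907-104074=627833
24. interest=⌊627833·19/10000⌋=1192; principal=105464-1192=104272; balance=627833-104272=523561
25. interest=⌊523561·19/10000⌋=994; principal=105464-994=104470; balance=523561-104470=419091
26. interest=⌊419091·19/10000⌋=796; principal=105464-796=104668; balance=419091-104668=314423
27. interest=⌊314423·19/10000⌋=597; principal=105464-597=104867; balance=314423-104867=209556
28. interest=⌊209556·19/10000⌋=398; principal=105464-398=105066; balance=209556-105066=104490
29. interest=⌊104490·19/10000⌋=198; principal=min(105464-198,104490)=104490; balance=104490-104490=0

1 5647 99817 2872439
2 5457 100007 2772432
3 5267 100197 2672235
4 5077 100387 2571848
5 4886 100578 2471270
6 4695 100769 2370501
7 4503 100961 2269540
8 4312 101152 2168388
9 4119 101345 2067043
10 3927 101537 1965506
11 3734 101730 1863776
12 3541 101923 1761853
13 3347 102117 1659736
14 3153 102311 1557425
15 2959 102505 1454920
16 2764 102700 1352220
17 2569 102895 1249325
18 2373 103091 1146234
19 2177 103287 1042947
20 1981 103483 939464
21 1784 103680 835784
22 1587 103877 731907
23 1390 104074 627833
24 1192 104272 523561
25 994 104470 419091
26 796 104668 314423
27 597 104867 209556
28 398 105066 104490
29 198 104490 0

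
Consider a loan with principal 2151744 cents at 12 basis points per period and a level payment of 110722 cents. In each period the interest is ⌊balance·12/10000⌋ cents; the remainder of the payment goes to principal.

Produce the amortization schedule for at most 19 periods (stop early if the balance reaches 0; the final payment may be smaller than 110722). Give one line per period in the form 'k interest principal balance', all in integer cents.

1. interest=⌊2151744·12/10000⌋=2582; principal=110722-2582=108140; balance=2151744-108140=2043604
2. interest=⌊2043604·12/10000⌋=2452; principal=110722-2452=108270; balance=2043604-108270=1935334
3. interest=⌊1935334·12/10000⌋=2322; principal=110722-2322=108400; balance=1935334-108400=1826934
4. interest=⌊1826934·12/10000⌋=2192; principal=110722-2192=108530; balance=1826934-108530=1718404
5. interest=⌊1718404·12/10000⌋=2062; principal=110722-2062=108660; balance=1718404-108660=1609744
6. interest=⌊1609744·12/10000⌋=1931; principal=110722-1931=108791; balance=1609744-108791=1500953
7. interest=⌊1500953·12/10000⌋=1801; principal=110722-1801=108921; balance=1500953-108921=1392032
8. interest=⌊1392032·12/10000⌋=1670; principal=110722-1670=109052; balance=1392032-109052=1282980
9. interest=⌊1282980·12/10000⌋=1539; principal=110722-1539=109183; balance=1282980-109183=1173797
10. interest=⌊1173797·12/10000⌋=1408; principal=110722-1408=109314; balance=1173797-109314=1064483
11. interest=⌊1064483·12/10000⌋=1277; principal=110722-1277=109445; balance=1064483-109445=955038
12. interest=⌊955038·12/10000⌋=1146; principal=110722-1146=109576; balance=955038-109576=845462
13. interest=⌊845462·12/10000⌋=1014; principal=110722-1014=109708; balance=845462-109708=735754
14. interest=⌊735754·12/10000⌋=882; principal=110722-882=109840; balance=735754-109840=625914
15. interest=⌊625914·12/10000⌋=751; principal=110722-751=109971; balance=625914-109971=515943
16. interest=⌊515943·12/10000⌋=619; principal=110722-619=110103; balance=515943-110103=405840
17. interest=⌊405840·12/10000⌋=487; principal=110722-487=110235; balance=405840-110235=295605
18. interest=⌊295605·12/10000⌋=354; principal=110722-354=110368; balance=295605-110368=185237
19. interest=⌊185237·12/10000⌋=222; principal=110722-222=110500; balance=185237-110500=74737

1 2582 108140 2043604
2 2452 108270 1935334
3 2322 108400 1826934
4 2192 108530 1718404
5 2062 108660 1609744
6 1931 108791 1500953
7 1801 108921 1392032
8 1670 109052 1282980
9 1539 109183 1173797
10 1408 109314 1064483
11 1277 109445 955038
12 1146 109576 845462
13 1014 109708 735754
14 882 109840 625914
15 751 109971 515943
16 619 110103 405840
17 487 110235 295605
18 354 110368 185237
19 222 110500 74737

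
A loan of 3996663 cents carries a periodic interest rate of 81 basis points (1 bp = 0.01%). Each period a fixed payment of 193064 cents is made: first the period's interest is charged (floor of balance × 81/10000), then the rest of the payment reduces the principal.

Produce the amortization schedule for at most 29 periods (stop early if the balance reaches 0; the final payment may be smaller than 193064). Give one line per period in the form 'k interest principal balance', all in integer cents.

1. interest=⌊3996663·81/10000⌋=32372; principal=193064-32372=160692; balance=3996663-160692=3835971
2. interest=⌊3835971·81/10000⌋=31071; principal=193064-31071=161993; balance=3835971-161993=3673978
3. interest=⌊3673978·81/10000⌋=29759; principal=193064-29759=163305; balance=3673978-163305=3510673
4. interest=⌊3510673·81/10000⌋=28436; principal=193064-28436=164628; balance=3510673-164628=3346045
5. interest=⌊3346045·81/10000⌋=27102; principal=193064-27102=165962; balance=3346045-165962=3180083
6. interest=⌊3180083·81/10000⌋=25758; principal=193064-25758=167306; balance=3180083-167306=3012777
7. interest=⌊3012777·81/10000⌋=24403; principal=193064-24403=168661; balance=3012777-168661=2844116
8. interest=⌊2844116·81/10000⌋=23037; principal=193064-23037=170027; balance=2844116-170027=2674089
9. interest=⌊2674089·81/10000⌋=21660; principal=193064-21660=171404; balance=2674089-171404=2502685
10. interest=⌊2502685·81/10000⌋=20271; principal=193064-20271=172793; balance=2502685-172793=2329892
11. interest=⌊2329892·81/10000⌋=18872; principal=193064-18872=174192; balance=2329892-174192=2155700
12. interest=⌊2155700·81/10000⌋=17461; principal=193064-17461=175603; balance=2155700-175603=1980097
13. interest=⌊1980097·81/10000⌋=16038; principal=193064-16038=177026; balance=1980097-177026=1803071
14. interest=⌊1803071·81/10000⌋=14604; principal=193064-14604=178460; balance=1803071-178460=1624611
15. interest=⌊1624611·81/10000⌋=13159; principal=193064-13159=179905; balance=1624611-179905=1444706
16. interest=⌊1444706·81/10000⌋=11702; principal=193064-11702=181362; balance=1444706-181362=1263344
17. interest=⌊1263344·81/10000⌋=10233; principal=193064-10233=182831; balance=1263344-182831=1080513
18. interest=⌊1080513·81/10000⌋=8752; principal=193064-8752=184312; balance=1080513-184312=896201
19. interest=⌊896201·81/10000⌋=7259; principal=193064-7259=185805; balance=896201-185805=710396
20. interest=⌊710396·81/10000⌋=5754; principal=193064-5754=187310; balance=710396-187310=523086
21. interest=⌊523086·81/10000⌋=4236; principal=193064-4236=188828; balance=523086-188828=334258
22. interest=⌊334258·81/10000⌋=2707; principal=193064-2707=190357; balance=334258-190357=143901
23. interest=⌊143901·81/10000⌋=1165; principal=min(193064-1165,143901)=143901; balance=143901-143901=0

1 32372 160692 3835971
2 31071 161993 3673978
3 29759 163305 3510673
4 28436 164628 3346045
5 27102 165962 3180083
6 25758 167306 3012777
7 24403 168661 2844116
8 23037 170027 2674089
9 21660 171404 2502685
10 20271 172793 2329892
11 18872 174192 2155700
12 17461 175603 1980097
13 16038 177026 1803071
14 14604 178460 1624611
15 13159 179905 1444706
16 11702 181362 1263344
17 10233 182831 1080513
18 8752 184312 896201
19 7259 185805 710396
20 5754 187310 523086
21 4236 188828 334258
22 2707 190357 143901
23 1165 143901 0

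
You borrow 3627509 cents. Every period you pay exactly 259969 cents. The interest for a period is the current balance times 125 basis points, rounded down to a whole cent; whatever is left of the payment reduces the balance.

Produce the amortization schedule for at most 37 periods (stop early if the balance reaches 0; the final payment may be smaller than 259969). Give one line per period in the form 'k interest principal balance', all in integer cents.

1. interest=⌊3627509·125/10000⌋=45343; principal=259969-45343=214626; balance=3627509-214626=3412883
2. interest=⌊3412883·125/10000⌋=42661; principal=259969-42661=217308; balance=3412883-217308=3195575
3. interest=⌊3195575·125/10000⌋=39944; principal=259969-39944=220025; balance=3195575-220025=2975550
4. interest=⌊2975550·125/10000⌋=37194; principal=259969-37194=222775; balance=2975550-222775=2752775
5. interest=⌊2752775·125/10000⌋=34409; principal=259969-34409=225560; balance=2752775-225560=2527215
6. interest=⌊2527215·125/10000⌋=31590; principal=259969-31590=228379; balance=2527215-228379=2298836
7. interest=⌊2298836·125/10000⌋=28735; principal=259969-28735=231234; balance=2298836-231234=2067602
8. interest=⌊2067602·125/10000⌋=25845; principal=259969-25845=234124; balance=2067602-234124=1833478
9. interest=⌊1833478·125/10000⌋=22918; principal=259969-22918=237051; balance=1833478-237051=1596427
10. interest=⌊1596427·125/10000⌋=19955; principal=259969-19955=240014; balance=1596427-240014=1356413
11. interest=⌊1356413·125/10000⌋=16955; principal=259969-16955=243014; balance=1356413-243014=1113399
12. interest=⌊1113399·125/10000⌋=13917; principal=259969-13917=246052; balance=1113399-246052=867347
13. interest=⌊867347·125/10000⌋=10841; principal=259969-10841=249128; balance=867347-249128=618219
14. interest=⌊618219·125/10000⌋=7727; principal=259969-7727=252242; balance=618219-252242=365977
15. interest=⌊365977·125/10000⌋=4574; principal=259969-4574=255395; balance=365977-255395=110582
16. interest=⌊110582·125/10000⌋=1382; principal=min(259969-1382,110582)=110582; balance=110582-110582=0

1 45343 214626 3412883
2 42661 217308 3195575
3 39944 220025 2975550
4 37194 222775 2752775
5 34409 225560 2527215
6 31590 228379 2298836
7 28735 231234 2067602
8 25845 234124 1833478
9 22918 237051 1596427
10 19955 240014 1356413
11 16955 243014 1113399
12 13917 246052 867347
13 10841 249128 618219
14 7727 252242 365977
15 4574 255395 110582
16 1382 110582 0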